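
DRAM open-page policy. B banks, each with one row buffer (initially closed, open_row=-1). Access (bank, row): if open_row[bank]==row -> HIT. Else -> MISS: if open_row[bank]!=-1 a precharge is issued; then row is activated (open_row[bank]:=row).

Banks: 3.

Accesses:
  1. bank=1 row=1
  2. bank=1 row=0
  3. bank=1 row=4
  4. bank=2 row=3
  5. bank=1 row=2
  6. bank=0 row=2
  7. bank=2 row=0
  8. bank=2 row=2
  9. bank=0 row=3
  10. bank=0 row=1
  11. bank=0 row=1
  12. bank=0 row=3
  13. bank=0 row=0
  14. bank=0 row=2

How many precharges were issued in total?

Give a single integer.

Acc 1: bank1 row1 -> MISS (open row1); precharges=0
Acc 2: bank1 row0 -> MISS (open row0); precharges=1
Acc 3: bank1 row4 -> MISS (open row4); precharges=2
Acc 4: bank2 row3 -> MISS (open row3); precharges=2
Acc 5: bank1 row2 -> MISS (open row2); precharges=3
Acc 6: bank0 row2 -> MISS (open row2); precharges=3
Acc 7: bank2 row0 -> MISS (open row0); precharges=4
Acc 8: bank2 row2 -> MISS (open row2); precharges=5
Acc 9: bank0 row3 -> MISS (open row3); precharges=6
Acc 10: bank0 row1 -> MISS (open row1); precharges=7
Acc 11: bank0 row1 -> HIT
Acc 12: bank0 row3 -> MISS (open row3); precharges=8
Acc 13: bank0 row0 -> MISS (open row0); precharges=9
Acc 14: bank0 row2 -> MISS (open row2); precharges=10

Answer: 10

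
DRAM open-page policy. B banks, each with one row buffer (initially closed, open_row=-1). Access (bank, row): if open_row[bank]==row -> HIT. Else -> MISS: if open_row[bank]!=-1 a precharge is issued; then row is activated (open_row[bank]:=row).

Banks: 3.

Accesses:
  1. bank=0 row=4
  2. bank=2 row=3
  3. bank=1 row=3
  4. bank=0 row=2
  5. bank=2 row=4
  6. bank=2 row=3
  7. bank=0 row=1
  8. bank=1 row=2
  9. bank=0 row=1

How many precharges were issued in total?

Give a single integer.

Acc 1: bank0 row4 -> MISS (open row4); precharges=0
Acc 2: bank2 row3 -> MISS (open row3); precharges=0
Acc 3: bank1 row3 -> MISS (open row3); precharges=0
Acc 4: bank0 row2 -> MISS (open row2); precharges=1
Acc 5: bank2 row4 -> MISS (open row4); precharges=2
Acc 6: bank2 row3 -> MISS (open row3); precharges=3
Acc 7: bank0 row1 -> MISS (open row1); precharges=4
Acc 8: bank1 row2 -> MISS (open row2); precharges=5
Acc 9: bank0 row1 -> HIT

Answer: 5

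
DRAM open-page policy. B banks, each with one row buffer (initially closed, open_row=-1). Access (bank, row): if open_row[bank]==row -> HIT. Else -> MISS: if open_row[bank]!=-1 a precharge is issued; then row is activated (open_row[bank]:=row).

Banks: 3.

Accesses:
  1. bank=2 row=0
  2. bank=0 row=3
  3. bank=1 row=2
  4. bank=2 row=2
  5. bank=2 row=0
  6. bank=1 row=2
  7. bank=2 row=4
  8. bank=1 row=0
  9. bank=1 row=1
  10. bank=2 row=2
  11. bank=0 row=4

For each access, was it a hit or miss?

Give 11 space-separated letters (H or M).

Acc 1: bank2 row0 -> MISS (open row0); precharges=0
Acc 2: bank0 row3 -> MISS (open row3); precharges=0
Acc 3: bank1 row2 -> MISS (open row2); precharges=0
Acc 4: bank2 row2 -> MISS (open row2); precharges=1
Acc 5: bank2 row0 -> MISS (open row0); precharges=2
Acc 6: bank1 row2 -> HIT
Acc 7: bank2 row4 -> MISS (open row4); precharges=3
Acc 8: bank1 row0 -> MISS (open row0); precharges=4
Acc 9: bank1 row1 -> MISS (open row1); precharges=5
Acc 10: bank2 row2 -> MISS (open row2); precharges=6
Acc 11: bank0 row4 -> MISS (open row4); precharges=7

Answer: M M M M M H M M M M M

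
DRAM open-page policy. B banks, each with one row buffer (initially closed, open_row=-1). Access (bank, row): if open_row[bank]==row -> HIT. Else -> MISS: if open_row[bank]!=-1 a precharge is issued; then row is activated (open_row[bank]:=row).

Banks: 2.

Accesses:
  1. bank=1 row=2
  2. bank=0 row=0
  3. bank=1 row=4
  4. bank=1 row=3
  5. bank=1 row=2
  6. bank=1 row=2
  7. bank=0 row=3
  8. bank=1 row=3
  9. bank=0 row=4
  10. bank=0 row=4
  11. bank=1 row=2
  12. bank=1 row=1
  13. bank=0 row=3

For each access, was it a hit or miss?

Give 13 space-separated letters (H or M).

Acc 1: bank1 row2 -> MISS (open row2); precharges=0
Acc 2: bank0 row0 -> MISS (open row0); precharges=0
Acc 3: bank1 row4 -> MISS (open row4); precharges=1
Acc 4: bank1 row3 -> MISS (open row3); precharges=2
Acc 5: bank1 row2 -> MISS (open row2); precharges=3
Acc 6: bank1 row2 -> HIT
Acc 7: bank0 row3 -> MISS (open row3); precharges=4
Acc 8: bank1 row3 -> MISS (open row3); precharges=5
Acc 9: bank0 row4 -> MISS (open row4); precharges=6
Acc 10: bank0 row4 -> HIT
Acc 11: bank1 row2 -> MISS (open row2); precharges=7
Acc 12: bank1 row1 -> MISS (open row1); precharges=8
Acc 13: bank0 row3 -> MISS (open row3); precharges=9

Answer: M M M M M H M M M H M M M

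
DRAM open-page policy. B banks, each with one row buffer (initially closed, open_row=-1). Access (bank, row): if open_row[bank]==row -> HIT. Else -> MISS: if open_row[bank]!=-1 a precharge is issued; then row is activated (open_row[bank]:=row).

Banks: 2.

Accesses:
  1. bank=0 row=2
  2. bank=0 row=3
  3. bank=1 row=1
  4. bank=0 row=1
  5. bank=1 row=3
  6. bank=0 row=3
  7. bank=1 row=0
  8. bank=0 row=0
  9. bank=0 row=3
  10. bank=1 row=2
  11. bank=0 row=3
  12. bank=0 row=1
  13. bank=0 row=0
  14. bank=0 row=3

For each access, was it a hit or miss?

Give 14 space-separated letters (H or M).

Answer: M M M M M M M M M M H M M M

Derivation:
Acc 1: bank0 row2 -> MISS (open row2); precharges=0
Acc 2: bank0 row3 -> MISS (open row3); precharges=1
Acc 3: bank1 row1 -> MISS (open row1); precharges=1
Acc 4: bank0 row1 -> MISS (open row1); precharges=2
Acc 5: bank1 row3 -> MISS (open row3); precharges=3
Acc 6: bank0 row3 -> MISS (open row3); precharges=4
Acc 7: bank1 row0 -> MISS (open row0); precharges=5
Acc 8: bank0 row0 -> MISS (open row0); precharges=6
Acc 9: bank0 row3 -> MISS (open row3); precharges=7
Acc 10: bank1 row2 -> MISS (open row2); precharges=8
Acc 11: bank0 row3 -> HIT
Acc 12: bank0 row1 -> MISS (open row1); precharges=9
Acc 13: bank0 row0 -> MISS (open row0); precharges=10
Acc 14: bank0 row3 -> MISS (open row3); precharges=11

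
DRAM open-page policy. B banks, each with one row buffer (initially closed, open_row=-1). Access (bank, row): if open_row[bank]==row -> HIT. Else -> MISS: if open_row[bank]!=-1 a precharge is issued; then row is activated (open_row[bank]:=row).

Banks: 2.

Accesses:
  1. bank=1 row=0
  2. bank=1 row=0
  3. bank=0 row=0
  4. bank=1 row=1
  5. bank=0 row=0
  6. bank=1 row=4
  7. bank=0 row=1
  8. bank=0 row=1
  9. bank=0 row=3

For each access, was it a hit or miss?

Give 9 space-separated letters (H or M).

Acc 1: bank1 row0 -> MISS (open row0); precharges=0
Acc 2: bank1 row0 -> HIT
Acc 3: bank0 row0 -> MISS (open row0); precharges=0
Acc 4: bank1 row1 -> MISS (open row1); precharges=1
Acc 5: bank0 row0 -> HIT
Acc 6: bank1 row4 -> MISS (open row4); precharges=2
Acc 7: bank0 row1 -> MISS (open row1); precharges=3
Acc 8: bank0 row1 -> HIT
Acc 9: bank0 row3 -> MISS (open row3); precharges=4

Answer: M H M M H M M H M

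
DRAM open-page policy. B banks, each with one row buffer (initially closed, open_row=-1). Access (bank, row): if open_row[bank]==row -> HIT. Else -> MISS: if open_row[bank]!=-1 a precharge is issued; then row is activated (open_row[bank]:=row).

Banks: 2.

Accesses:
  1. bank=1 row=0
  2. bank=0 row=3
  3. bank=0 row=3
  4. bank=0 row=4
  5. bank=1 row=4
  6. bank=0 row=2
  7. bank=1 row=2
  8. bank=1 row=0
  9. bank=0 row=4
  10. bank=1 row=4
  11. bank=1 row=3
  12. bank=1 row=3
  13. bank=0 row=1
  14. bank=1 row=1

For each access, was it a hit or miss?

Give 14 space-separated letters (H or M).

Answer: M M H M M M M M M M M H M M

Derivation:
Acc 1: bank1 row0 -> MISS (open row0); precharges=0
Acc 2: bank0 row3 -> MISS (open row3); precharges=0
Acc 3: bank0 row3 -> HIT
Acc 4: bank0 row4 -> MISS (open row4); precharges=1
Acc 5: bank1 row4 -> MISS (open row4); precharges=2
Acc 6: bank0 row2 -> MISS (open row2); precharges=3
Acc 7: bank1 row2 -> MISS (open row2); precharges=4
Acc 8: bank1 row0 -> MISS (open row0); precharges=5
Acc 9: bank0 row4 -> MISS (open row4); precharges=6
Acc 10: bank1 row4 -> MISS (open row4); precharges=7
Acc 11: bank1 row3 -> MISS (open row3); precharges=8
Acc 12: bank1 row3 -> HIT
Acc 13: bank0 row1 -> MISS (open row1); precharges=9
Acc 14: bank1 row1 -> MISS (open row1); precharges=10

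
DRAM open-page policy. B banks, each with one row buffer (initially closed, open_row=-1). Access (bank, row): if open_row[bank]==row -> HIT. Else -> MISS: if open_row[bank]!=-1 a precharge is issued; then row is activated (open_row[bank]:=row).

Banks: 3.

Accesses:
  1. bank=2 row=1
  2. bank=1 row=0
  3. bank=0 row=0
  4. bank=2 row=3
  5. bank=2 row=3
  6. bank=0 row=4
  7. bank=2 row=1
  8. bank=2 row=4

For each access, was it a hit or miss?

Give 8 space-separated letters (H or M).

Answer: M M M M H M M M

Derivation:
Acc 1: bank2 row1 -> MISS (open row1); precharges=0
Acc 2: bank1 row0 -> MISS (open row0); precharges=0
Acc 3: bank0 row0 -> MISS (open row0); precharges=0
Acc 4: bank2 row3 -> MISS (open row3); precharges=1
Acc 5: bank2 row3 -> HIT
Acc 6: bank0 row4 -> MISS (open row4); precharges=2
Acc 7: bank2 row1 -> MISS (open row1); precharges=3
Acc 8: bank2 row4 -> MISS (open row4); precharges=4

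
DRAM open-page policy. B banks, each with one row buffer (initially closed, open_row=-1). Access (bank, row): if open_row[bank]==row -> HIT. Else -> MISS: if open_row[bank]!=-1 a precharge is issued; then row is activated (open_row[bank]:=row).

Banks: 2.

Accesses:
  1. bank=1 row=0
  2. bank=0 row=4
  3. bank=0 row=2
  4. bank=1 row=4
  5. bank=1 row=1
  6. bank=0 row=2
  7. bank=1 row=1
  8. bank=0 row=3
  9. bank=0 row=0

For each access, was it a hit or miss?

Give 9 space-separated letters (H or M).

Answer: M M M M M H H M M

Derivation:
Acc 1: bank1 row0 -> MISS (open row0); precharges=0
Acc 2: bank0 row4 -> MISS (open row4); precharges=0
Acc 3: bank0 row2 -> MISS (open row2); precharges=1
Acc 4: bank1 row4 -> MISS (open row4); precharges=2
Acc 5: bank1 row1 -> MISS (open row1); precharges=3
Acc 6: bank0 row2 -> HIT
Acc 7: bank1 row1 -> HIT
Acc 8: bank0 row3 -> MISS (open row3); precharges=4
Acc 9: bank0 row0 -> MISS (open row0); precharges=5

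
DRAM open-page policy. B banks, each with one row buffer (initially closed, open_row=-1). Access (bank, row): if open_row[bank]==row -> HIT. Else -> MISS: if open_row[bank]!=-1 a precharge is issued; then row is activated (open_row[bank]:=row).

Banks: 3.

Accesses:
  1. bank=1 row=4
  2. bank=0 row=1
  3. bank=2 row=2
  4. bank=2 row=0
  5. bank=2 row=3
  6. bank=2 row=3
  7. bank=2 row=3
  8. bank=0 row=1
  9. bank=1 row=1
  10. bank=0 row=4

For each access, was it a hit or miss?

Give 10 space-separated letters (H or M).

Answer: M M M M M H H H M M

Derivation:
Acc 1: bank1 row4 -> MISS (open row4); precharges=0
Acc 2: bank0 row1 -> MISS (open row1); precharges=0
Acc 3: bank2 row2 -> MISS (open row2); precharges=0
Acc 4: bank2 row0 -> MISS (open row0); precharges=1
Acc 5: bank2 row3 -> MISS (open row3); precharges=2
Acc 6: bank2 row3 -> HIT
Acc 7: bank2 row3 -> HIT
Acc 8: bank0 row1 -> HIT
Acc 9: bank1 row1 -> MISS (open row1); precharges=3
Acc 10: bank0 row4 -> MISS (open row4); precharges=4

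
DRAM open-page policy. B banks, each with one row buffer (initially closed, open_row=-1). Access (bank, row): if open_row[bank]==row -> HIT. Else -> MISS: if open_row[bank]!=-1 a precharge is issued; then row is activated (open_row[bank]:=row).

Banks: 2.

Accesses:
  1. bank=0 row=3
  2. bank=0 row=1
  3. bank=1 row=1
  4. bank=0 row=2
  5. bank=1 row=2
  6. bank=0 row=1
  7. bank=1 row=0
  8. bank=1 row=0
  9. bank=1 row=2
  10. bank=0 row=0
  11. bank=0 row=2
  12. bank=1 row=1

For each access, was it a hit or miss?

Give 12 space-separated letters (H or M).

Acc 1: bank0 row3 -> MISS (open row3); precharges=0
Acc 2: bank0 row1 -> MISS (open row1); precharges=1
Acc 3: bank1 row1 -> MISS (open row1); precharges=1
Acc 4: bank0 row2 -> MISS (open row2); precharges=2
Acc 5: bank1 row2 -> MISS (open row2); precharges=3
Acc 6: bank0 row1 -> MISS (open row1); precharges=4
Acc 7: bank1 row0 -> MISS (open row0); precharges=5
Acc 8: bank1 row0 -> HIT
Acc 9: bank1 row2 -> MISS (open row2); precharges=6
Acc 10: bank0 row0 -> MISS (open row0); precharges=7
Acc 11: bank0 row2 -> MISS (open row2); precharges=8
Acc 12: bank1 row1 -> MISS (open row1); precharges=9

Answer: M M M M M M M H M M M M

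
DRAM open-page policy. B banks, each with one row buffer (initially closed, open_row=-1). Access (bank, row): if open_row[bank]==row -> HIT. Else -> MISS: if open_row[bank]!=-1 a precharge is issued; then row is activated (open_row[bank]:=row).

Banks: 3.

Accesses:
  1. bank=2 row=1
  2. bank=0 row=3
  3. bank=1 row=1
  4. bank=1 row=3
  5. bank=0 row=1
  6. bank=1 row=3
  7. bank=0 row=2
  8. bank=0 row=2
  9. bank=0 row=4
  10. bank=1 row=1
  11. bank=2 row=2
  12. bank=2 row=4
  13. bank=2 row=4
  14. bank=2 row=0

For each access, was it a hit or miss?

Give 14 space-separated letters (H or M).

Acc 1: bank2 row1 -> MISS (open row1); precharges=0
Acc 2: bank0 row3 -> MISS (open row3); precharges=0
Acc 3: bank1 row1 -> MISS (open row1); precharges=0
Acc 4: bank1 row3 -> MISS (open row3); precharges=1
Acc 5: bank0 row1 -> MISS (open row1); precharges=2
Acc 6: bank1 row3 -> HIT
Acc 7: bank0 row2 -> MISS (open row2); precharges=3
Acc 8: bank0 row2 -> HIT
Acc 9: bank0 row4 -> MISS (open row4); precharges=4
Acc 10: bank1 row1 -> MISS (open row1); precharges=5
Acc 11: bank2 row2 -> MISS (open row2); precharges=6
Acc 12: bank2 row4 -> MISS (open row4); precharges=7
Acc 13: bank2 row4 -> HIT
Acc 14: bank2 row0 -> MISS (open row0); precharges=8

Answer: M M M M M H M H M M M M H M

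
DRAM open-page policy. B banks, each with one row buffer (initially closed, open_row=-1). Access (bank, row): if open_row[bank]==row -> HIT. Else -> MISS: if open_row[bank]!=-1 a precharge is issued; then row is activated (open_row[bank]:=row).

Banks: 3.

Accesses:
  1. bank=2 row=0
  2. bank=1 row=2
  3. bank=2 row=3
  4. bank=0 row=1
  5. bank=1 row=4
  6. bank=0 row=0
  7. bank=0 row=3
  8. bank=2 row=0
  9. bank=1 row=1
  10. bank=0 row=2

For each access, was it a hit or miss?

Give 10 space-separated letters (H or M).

Acc 1: bank2 row0 -> MISS (open row0); precharges=0
Acc 2: bank1 row2 -> MISS (open row2); precharges=0
Acc 3: bank2 row3 -> MISS (open row3); precharges=1
Acc 4: bank0 row1 -> MISS (open row1); precharges=1
Acc 5: bank1 row4 -> MISS (open row4); precharges=2
Acc 6: bank0 row0 -> MISS (open row0); precharges=3
Acc 7: bank0 row3 -> MISS (open row3); precharges=4
Acc 8: bank2 row0 -> MISS (open row0); precharges=5
Acc 9: bank1 row1 -> MISS (open row1); precharges=6
Acc 10: bank0 row2 -> MISS (open row2); precharges=7

Answer: M M M M M M M M M M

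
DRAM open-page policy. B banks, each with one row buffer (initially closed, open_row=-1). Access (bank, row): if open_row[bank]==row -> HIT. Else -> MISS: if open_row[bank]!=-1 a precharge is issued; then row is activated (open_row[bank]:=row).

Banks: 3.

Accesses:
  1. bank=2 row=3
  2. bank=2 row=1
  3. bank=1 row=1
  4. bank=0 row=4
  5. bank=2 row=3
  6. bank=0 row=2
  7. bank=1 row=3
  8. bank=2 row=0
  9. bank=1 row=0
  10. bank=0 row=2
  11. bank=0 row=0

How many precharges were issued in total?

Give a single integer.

Acc 1: bank2 row3 -> MISS (open row3); precharges=0
Acc 2: bank2 row1 -> MISS (open row1); precharges=1
Acc 3: bank1 row1 -> MISS (open row1); precharges=1
Acc 4: bank0 row4 -> MISS (open row4); precharges=1
Acc 5: bank2 row3 -> MISS (open row3); precharges=2
Acc 6: bank0 row2 -> MISS (open row2); precharges=3
Acc 7: bank1 row3 -> MISS (open row3); precharges=4
Acc 8: bank2 row0 -> MISS (open row0); precharges=5
Acc 9: bank1 row0 -> MISS (open row0); precharges=6
Acc 10: bank0 row2 -> HIT
Acc 11: bank0 row0 -> MISS (open row0); precharges=7

Answer: 7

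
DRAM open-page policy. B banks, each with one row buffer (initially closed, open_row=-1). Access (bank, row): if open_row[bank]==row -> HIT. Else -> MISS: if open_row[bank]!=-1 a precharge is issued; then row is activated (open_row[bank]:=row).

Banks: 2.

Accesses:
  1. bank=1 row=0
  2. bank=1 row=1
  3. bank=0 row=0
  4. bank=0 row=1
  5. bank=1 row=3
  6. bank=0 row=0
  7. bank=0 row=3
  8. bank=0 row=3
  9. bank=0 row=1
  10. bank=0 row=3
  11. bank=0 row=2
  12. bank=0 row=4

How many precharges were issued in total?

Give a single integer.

Acc 1: bank1 row0 -> MISS (open row0); precharges=0
Acc 2: bank1 row1 -> MISS (open row1); precharges=1
Acc 3: bank0 row0 -> MISS (open row0); precharges=1
Acc 4: bank0 row1 -> MISS (open row1); precharges=2
Acc 5: bank1 row3 -> MISS (open row3); precharges=3
Acc 6: bank0 row0 -> MISS (open row0); precharges=4
Acc 7: bank0 row3 -> MISS (open row3); precharges=5
Acc 8: bank0 row3 -> HIT
Acc 9: bank0 row1 -> MISS (open row1); precharges=6
Acc 10: bank0 row3 -> MISS (open row3); precharges=7
Acc 11: bank0 row2 -> MISS (open row2); precharges=8
Acc 12: bank0 row4 -> MISS (open row4); precharges=9

Answer: 9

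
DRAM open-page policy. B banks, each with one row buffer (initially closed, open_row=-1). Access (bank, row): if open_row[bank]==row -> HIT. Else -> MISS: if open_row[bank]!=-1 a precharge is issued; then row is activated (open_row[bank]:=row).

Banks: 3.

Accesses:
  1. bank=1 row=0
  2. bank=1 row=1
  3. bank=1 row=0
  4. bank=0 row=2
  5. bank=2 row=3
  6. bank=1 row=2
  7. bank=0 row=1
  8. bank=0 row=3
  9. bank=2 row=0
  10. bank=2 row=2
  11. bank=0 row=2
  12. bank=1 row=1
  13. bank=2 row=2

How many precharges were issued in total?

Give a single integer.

Acc 1: bank1 row0 -> MISS (open row0); precharges=0
Acc 2: bank1 row1 -> MISS (open row1); precharges=1
Acc 3: bank1 row0 -> MISS (open row0); precharges=2
Acc 4: bank0 row2 -> MISS (open row2); precharges=2
Acc 5: bank2 row3 -> MISS (open row3); precharges=2
Acc 6: bank1 row2 -> MISS (open row2); precharges=3
Acc 7: bank0 row1 -> MISS (open row1); precharges=4
Acc 8: bank0 row3 -> MISS (open row3); precharges=5
Acc 9: bank2 row0 -> MISS (open row0); precharges=6
Acc 10: bank2 row2 -> MISS (open row2); precharges=7
Acc 11: bank0 row2 -> MISS (open row2); precharges=8
Acc 12: bank1 row1 -> MISS (open row1); precharges=9
Acc 13: bank2 row2 -> HIT

Answer: 9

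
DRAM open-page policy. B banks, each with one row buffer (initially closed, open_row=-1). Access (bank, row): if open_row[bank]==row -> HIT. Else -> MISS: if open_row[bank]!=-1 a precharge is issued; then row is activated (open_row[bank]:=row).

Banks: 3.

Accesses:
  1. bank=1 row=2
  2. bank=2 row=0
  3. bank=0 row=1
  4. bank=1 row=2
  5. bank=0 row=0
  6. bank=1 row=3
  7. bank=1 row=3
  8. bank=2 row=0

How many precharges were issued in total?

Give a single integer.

Acc 1: bank1 row2 -> MISS (open row2); precharges=0
Acc 2: bank2 row0 -> MISS (open row0); precharges=0
Acc 3: bank0 row1 -> MISS (open row1); precharges=0
Acc 4: bank1 row2 -> HIT
Acc 5: bank0 row0 -> MISS (open row0); precharges=1
Acc 6: bank1 row3 -> MISS (open row3); precharges=2
Acc 7: bank1 row3 -> HIT
Acc 8: bank2 row0 -> HIT

Answer: 2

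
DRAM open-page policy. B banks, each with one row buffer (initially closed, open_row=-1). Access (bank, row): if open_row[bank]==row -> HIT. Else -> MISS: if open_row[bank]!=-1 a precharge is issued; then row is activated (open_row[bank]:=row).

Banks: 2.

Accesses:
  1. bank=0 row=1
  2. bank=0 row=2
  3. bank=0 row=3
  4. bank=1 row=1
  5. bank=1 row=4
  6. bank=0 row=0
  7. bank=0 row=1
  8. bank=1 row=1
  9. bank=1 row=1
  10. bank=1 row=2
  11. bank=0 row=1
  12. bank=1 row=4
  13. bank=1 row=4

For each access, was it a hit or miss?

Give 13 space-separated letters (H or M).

Answer: M M M M M M M M H M H M H

Derivation:
Acc 1: bank0 row1 -> MISS (open row1); precharges=0
Acc 2: bank0 row2 -> MISS (open row2); precharges=1
Acc 3: bank0 row3 -> MISS (open row3); precharges=2
Acc 4: bank1 row1 -> MISS (open row1); precharges=2
Acc 5: bank1 row4 -> MISS (open row4); precharges=3
Acc 6: bank0 row0 -> MISS (open row0); precharges=4
Acc 7: bank0 row1 -> MISS (open row1); precharges=5
Acc 8: bank1 row1 -> MISS (open row1); precharges=6
Acc 9: bank1 row1 -> HIT
Acc 10: bank1 row2 -> MISS (open row2); precharges=7
Acc 11: bank0 row1 -> HIT
Acc 12: bank1 row4 -> MISS (open row4); precharges=8
Acc 13: bank1 row4 -> HIT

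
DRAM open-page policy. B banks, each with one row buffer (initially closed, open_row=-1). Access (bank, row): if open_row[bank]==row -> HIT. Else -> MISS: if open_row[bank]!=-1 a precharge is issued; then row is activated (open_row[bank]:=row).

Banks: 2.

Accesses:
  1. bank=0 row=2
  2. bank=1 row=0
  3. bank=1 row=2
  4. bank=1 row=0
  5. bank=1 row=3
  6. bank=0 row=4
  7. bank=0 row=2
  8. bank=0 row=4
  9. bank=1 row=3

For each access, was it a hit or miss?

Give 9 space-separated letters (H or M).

Answer: M M M M M M M M H

Derivation:
Acc 1: bank0 row2 -> MISS (open row2); precharges=0
Acc 2: bank1 row0 -> MISS (open row0); precharges=0
Acc 3: bank1 row2 -> MISS (open row2); precharges=1
Acc 4: bank1 row0 -> MISS (open row0); precharges=2
Acc 5: bank1 row3 -> MISS (open row3); precharges=3
Acc 6: bank0 row4 -> MISS (open row4); precharges=4
Acc 7: bank0 row2 -> MISS (open row2); precharges=5
Acc 8: bank0 row4 -> MISS (open row4); precharges=6
Acc 9: bank1 row3 -> HIT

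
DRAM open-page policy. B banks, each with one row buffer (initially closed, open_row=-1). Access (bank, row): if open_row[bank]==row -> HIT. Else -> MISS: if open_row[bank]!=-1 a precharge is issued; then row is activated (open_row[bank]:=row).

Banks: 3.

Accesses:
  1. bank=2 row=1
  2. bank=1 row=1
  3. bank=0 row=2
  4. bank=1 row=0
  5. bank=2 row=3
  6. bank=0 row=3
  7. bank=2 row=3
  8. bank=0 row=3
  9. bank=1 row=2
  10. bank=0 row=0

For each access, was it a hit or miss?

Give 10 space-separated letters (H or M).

Answer: M M M M M M H H M M

Derivation:
Acc 1: bank2 row1 -> MISS (open row1); precharges=0
Acc 2: bank1 row1 -> MISS (open row1); precharges=0
Acc 3: bank0 row2 -> MISS (open row2); precharges=0
Acc 4: bank1 row0 -> MISS (open row0); precharges=1
Acc 5: bank2 row3 -> MISS (open row3); precharges=2
Acc 6: bank0 row3 -> MISS (open row3); precharges=3
Acc 7: bank2 row3 -> HIT
Acc 8: bank0 row3 -> HIT
Acc 9: bank1 row2 -> MISS (open row2); precharges=4
Acc 10: bank0 row0 -> MISS (open row0); precharges=5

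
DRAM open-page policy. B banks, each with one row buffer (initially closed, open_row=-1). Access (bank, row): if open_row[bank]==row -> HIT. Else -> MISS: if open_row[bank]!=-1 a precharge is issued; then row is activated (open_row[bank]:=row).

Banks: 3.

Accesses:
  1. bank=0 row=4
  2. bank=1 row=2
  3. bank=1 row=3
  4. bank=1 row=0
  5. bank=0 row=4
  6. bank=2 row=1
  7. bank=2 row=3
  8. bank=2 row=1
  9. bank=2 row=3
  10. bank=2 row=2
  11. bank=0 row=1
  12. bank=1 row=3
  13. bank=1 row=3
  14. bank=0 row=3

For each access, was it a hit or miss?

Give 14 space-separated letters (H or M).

Acc 1: bank0 row4 -> MISS (open row4); precharges=0
Acc 2: bank1 row2 -> MISS (open row2); precharges=0
Acc 3: bank1 row3 -> MISS (open row3); precharges=1
Acc 4: bank1 row0 -> MISS (open row0); precharges=2
Acc 5: bank0 row4 -> HIT
Acc 6: bank2 row1 -> MISS (open row1); precharges=2
Acc 7: bank2 row3 -> MISS (open row3); precharges=3
Acc 8: bank2 row1 -> MISS (open row1); precharges=4
Acc 9: bank2 row3 -> MISS (open row3); precharges=5
Acc 10: bank2 row2 -> MISS (open row2); precharges=6
Acc 11: bank0 row1 -> MISS (open row1); precharges=7
Acc 12: bank1 row3 -> MISS (open row3); precharges=8
Acc 13: bank1 row3 -> HIT
Acc 14: bank0 row3 -> MISS (open row3); precharges=9

Answer: M M M M H M M M M M M M H M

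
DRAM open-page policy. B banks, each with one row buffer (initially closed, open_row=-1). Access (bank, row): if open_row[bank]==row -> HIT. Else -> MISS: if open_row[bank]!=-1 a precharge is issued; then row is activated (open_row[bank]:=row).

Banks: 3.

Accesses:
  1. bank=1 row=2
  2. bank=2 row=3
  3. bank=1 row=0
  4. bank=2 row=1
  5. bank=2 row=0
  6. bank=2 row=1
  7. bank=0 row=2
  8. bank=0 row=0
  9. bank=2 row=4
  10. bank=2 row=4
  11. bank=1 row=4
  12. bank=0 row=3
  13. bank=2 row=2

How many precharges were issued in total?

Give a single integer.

Answer: 9

Derivation:
Acc 1: bank1 row2 -> MISS (open row2); precharges=0
Acc 2: bank2 row3 -> MISS (open row3); precharges=0
Acc 3: bank1 row0 -> MISS (open row0); precharges=1
Acc 4: bank2 row1 -> MISS (open row1); precharges=2
Acc 5: bank2 row0 -> MISS (open row0); precharges=3
Acc 6: bank2 row1 -> MISS (open row1); precharges=4
Acc 7: bank0 row2 -> MISS (open row2); precharges=4
Acc 8: bank0 row0 -> MISS (open row0); precharges=5
Acc 9: bank2 row4 -> MISS (open row4); precharges=6
Acc 10: bank2 row4 -> HIT
Acc 11: bank1 row4 -> MISS (open row4); precharges=7
Acc 12: bank0 row3 -> MISS (open row3); precharges=8
Acc 13: bank2 row2 -> MISS (open row2); precharges=9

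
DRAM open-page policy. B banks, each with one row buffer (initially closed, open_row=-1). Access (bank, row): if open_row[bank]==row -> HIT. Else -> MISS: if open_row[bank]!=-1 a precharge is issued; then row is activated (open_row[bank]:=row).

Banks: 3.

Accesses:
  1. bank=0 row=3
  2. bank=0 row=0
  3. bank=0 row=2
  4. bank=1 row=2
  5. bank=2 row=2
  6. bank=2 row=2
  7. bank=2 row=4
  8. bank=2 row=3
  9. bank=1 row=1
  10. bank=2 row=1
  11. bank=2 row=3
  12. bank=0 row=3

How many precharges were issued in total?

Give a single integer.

Acc 1: bank0 row3 -> MISS (open row3); precharges=0
Acc 2: bank0 row0 -> MISS (open row0); precharges=1
Acc 3: bank0 row2 -> MISS (open row2); precharges=2
Acc 4: bank1 row2 -> MISS (open row2); precharges=2
Acc 5: bank2 row2 -> MISS (open row2); precharges=2
Acc 6: bank2 row2 -> HIT
Acc 7: bank2 row4 -> MISS (open row4); precharges=3
Acc 8: bank2 row3 -> MISS (open row3); precharges=4
Acc 9: bank1 row1 -> MISS (open row1); precharges=5
Acc 10: bank2 row1 -> MISS (open row1); precharges=6
Acc 11: bank2 row3 -> MISS (open row3); precharges=7
Acc 12: bank0 row3 -> MISS (open row3); precharges=8

Answer: 8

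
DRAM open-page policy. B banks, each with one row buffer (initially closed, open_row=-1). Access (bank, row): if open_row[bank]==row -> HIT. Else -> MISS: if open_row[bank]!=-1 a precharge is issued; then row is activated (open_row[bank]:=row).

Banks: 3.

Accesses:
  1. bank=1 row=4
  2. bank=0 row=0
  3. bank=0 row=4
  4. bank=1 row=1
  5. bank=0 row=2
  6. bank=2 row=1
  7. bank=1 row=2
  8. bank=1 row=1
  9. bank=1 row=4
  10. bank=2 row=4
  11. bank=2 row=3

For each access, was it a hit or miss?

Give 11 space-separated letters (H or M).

Answer: M M M M M M M M M M M

Derivation:
Acc 1: bank1 row4 -> MISS (open row4); precharges=0
Acc 2: bank0 row0 -> MISS (open row0); precharges=0
Acc 3: bank0 row4 -> MISS (open row4); precharges=1
Acc 4: bank1 row1 -> MISS (open row1); precharges=2
Acc 5: bank0 row2 -> MISS (open row2); precharges=3
Acc 6: bank2 row1 -> MISS (open row1); precharges=3
Acc 7: bank1 row2 -> MISS (open row2); precharges=4
Acc 8: bank1 row1 -> MISS (open row1); precharges=5
Acc 9: bank1 row4 -> MISS (open row4); precharges=6
Acc 10: bank2 row4 -> MISS (open row4); precharges=7
Acc 11: bank2 row3 -> MISS (open row3); precharges=8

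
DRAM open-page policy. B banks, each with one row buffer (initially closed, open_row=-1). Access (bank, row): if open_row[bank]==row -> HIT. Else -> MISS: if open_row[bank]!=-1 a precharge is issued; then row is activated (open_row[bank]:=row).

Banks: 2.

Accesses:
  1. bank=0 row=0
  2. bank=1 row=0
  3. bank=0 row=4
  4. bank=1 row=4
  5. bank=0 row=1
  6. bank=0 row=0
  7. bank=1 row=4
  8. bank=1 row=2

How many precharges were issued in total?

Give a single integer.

Answer: 5

Derivation:
Acc 1: bank0 row0 -> MISS (open row0); precharges=0
Acc 2: bank1 row0 -> MISS (open row0); precharges=0
Acc 3: bank0 row4 -> MISS (open row4); precharges=1
Acc 4: bank1 row4 -> MISS (open row4); precharges=2
Acc 5: bank0 row1 -> MISS (open row1); precharges=3
Acc 6: bank0 row0 -> MISS (open row0); precharges=4
Acc 7: bank1 row4 -> HIT
Acc 8: bank1 row2 -> MISS (open row2); precharges=5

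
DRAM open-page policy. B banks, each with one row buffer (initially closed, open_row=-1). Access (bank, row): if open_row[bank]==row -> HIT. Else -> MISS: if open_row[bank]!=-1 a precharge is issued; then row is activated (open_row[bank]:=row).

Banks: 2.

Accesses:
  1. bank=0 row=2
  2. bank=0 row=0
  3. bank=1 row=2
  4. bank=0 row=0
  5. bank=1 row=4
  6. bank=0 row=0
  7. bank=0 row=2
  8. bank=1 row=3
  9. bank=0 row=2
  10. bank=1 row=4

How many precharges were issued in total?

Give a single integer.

Acc 1: bank0 row2 -> MISS (open row2); precharges=0
Acc 2: bank0 row0 -> MISS (open row0); precharges=1
Acc 3: bank1 row2 -> MISS (open row2); precharges=1
Acc 4: bank0 row0 -> HIT
Acc 5: bank1 row4 -> MISS (open row4); precharges=2
Acc 6: bank0 row0 -> HIT
Acc 7: bank0 row2 -> MISS (open row2); precharges=3
Acc 8: bank1 row3 -> MISS (open row3); precharges=4
Acc 9: bank0 row2 -> HIT
Acc 10: bank1 row4 -> MISS (open row4); precharges=5

Answer: 5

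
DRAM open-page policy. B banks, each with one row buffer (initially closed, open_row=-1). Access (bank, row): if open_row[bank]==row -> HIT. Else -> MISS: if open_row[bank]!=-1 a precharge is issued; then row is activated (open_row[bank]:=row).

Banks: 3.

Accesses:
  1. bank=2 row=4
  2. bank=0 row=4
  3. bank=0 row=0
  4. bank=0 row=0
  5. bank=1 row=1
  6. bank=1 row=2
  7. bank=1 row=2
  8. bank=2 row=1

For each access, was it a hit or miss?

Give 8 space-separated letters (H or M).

Acc 1: bank2 row4 -> MISS (open row4); precharges=0
Acc 2: bank0 row4 -> MISS (open row4); precharges=0
Acc 3: bank0 row0 -> MISS (open row0); precharges=1
Acc 4: bank0 row0 -> HIT
Acc 5: bank1 row1 -> MISS (open row1); precharges=1
Acc 6: bank1 row2 -> MISS (open row2); precharges=2
Acc 7: bank1 row2 -> HIT
Acc 8: bank2 row1 -> MISS (open row1); precharges=3

Answer: M M M H M M H M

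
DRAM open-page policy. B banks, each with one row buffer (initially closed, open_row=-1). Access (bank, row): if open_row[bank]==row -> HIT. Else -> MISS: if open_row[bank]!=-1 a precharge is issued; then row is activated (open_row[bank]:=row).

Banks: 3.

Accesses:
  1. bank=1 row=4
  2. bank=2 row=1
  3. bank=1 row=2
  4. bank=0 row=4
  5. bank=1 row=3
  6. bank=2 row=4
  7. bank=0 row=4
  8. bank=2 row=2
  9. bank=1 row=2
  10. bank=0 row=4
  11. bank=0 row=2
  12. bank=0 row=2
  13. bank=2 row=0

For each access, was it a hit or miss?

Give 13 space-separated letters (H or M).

Acc 1: bank1 row4 -> MISS (open row4); precharges=0
Acc 2: bank2 row1 -> MISS (open row1); precharges=0
Acc 3: bank1 row2 -> MISS (open row2); precharges=1
Acc 4: bank0 row4 -> MISS (open row4); precharges=1
Acc 5: bank1 row3 -> MISS (open row3); precharges=2
Acc 6: bank2 row4 -> MISS (open row4); precharges=3
Acc 7: bank0 row4 -> HIT
Acc 8: bank2 row2 -> MISS (open row2); precharges=4
Acc 9: bank1 row2 -> MISS (open row2); precharges=5
Acc 10: bank0 row4 -> HIT
Acc 11: bank0 row2 -> MISS (open row2); precharges=6
Acc 12: bank0 row2 -> HIT
Acc 13: bank2 row0 -> MISS (open row0); precharges=7

Answer: M M M M M M H M M H M H M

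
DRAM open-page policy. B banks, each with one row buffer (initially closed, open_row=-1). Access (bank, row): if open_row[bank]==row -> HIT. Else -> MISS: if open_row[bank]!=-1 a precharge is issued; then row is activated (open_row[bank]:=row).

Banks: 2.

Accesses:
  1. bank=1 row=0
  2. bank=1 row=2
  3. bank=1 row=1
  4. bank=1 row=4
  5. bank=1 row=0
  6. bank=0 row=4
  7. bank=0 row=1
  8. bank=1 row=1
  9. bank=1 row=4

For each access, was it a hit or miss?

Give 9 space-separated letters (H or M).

Answer: M M M M M M M M M

Derivation:
Acc 1: bank1 row0 -> MISS (open row0); precharges=0
Acc 2: bank1 row2 -> MISS (open row2); precharges=1
Acc 3: bank1 row1 -> MISS (open row1); precharges=2
Acc 4: bank1 row4 -> MISS (open row4); precharges=3
Acc 5: bank1 row0 -> MISS (open row0); precharges=4
Acc 6: bank0 row4 -> MISS (open row4); precharges=4
Acc 7: bank0 row1 -> MISS (open row1); precharges=5
Acc 8: bank1 row1 -> MISS (open row1); precharges=6
Acc 9: bank1 row4 -> MISS (open row4); precharges=7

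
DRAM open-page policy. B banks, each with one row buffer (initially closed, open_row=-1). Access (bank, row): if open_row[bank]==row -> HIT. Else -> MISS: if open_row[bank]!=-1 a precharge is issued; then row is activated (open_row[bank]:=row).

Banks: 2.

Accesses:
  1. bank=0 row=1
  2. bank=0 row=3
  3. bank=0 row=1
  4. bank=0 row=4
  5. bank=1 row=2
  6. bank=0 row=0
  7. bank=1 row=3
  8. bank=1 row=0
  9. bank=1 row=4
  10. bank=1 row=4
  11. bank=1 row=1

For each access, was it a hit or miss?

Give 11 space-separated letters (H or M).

Acc 1: bank0 row1 -> MISS (open row1); precharges=0
Acc 2: bank0 row3 -> MISS (open row3); precharges=1
Acc 3: bank0 row1 -> MISS (open row1); precharges=2
Acc 4: bank0 row4 -> MISS (open row4); precharges=3
Acc 5: bank1 row2 -> MISS (open row2); precharges=3
Acc 6: bank0 row0 -> MISS (open row0); precharges=4
Acc 7: bank1 row3 -> MISS (open row3); precharges=5
Acc 8: bank1 row0 -> MISS (open row0); precharges=6
Acc 9: bank1 row4 -> MISS (open row4); precharges=7
Acc 10: bank1 row4 -> HIT
Acc 11: bank1 row1 -> MISS (open row1); precharges=8

Answer: M M M M M M M M M H M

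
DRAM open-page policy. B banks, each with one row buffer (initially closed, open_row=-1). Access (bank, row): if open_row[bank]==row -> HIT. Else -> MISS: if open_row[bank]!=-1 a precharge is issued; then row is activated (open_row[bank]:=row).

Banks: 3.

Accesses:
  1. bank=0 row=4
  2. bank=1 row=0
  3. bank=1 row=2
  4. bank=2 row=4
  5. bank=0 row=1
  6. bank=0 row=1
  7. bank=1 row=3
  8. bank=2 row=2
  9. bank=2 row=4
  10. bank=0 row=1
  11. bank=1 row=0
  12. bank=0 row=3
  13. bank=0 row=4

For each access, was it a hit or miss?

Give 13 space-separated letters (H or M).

Acc 1: bank0 row4 -> MISS (open row4); precharges=0
Acc 2: bank1 row0 -> MISS (open row0); precharges=0
Acc 3: bank1 row2 -> MISS (open row2); precharges=1
Acc 4: bank2 row4 -> MISS (open row4); precharges=1
Acc 5: bank0 row1 -> MISS (open row1); precharges=2
Acc 6: bank0 row1 -> HIT
Acc 7: bank1 row3 -> MISS (open row3); precharges=3
Acc 8: bank2 row2 -> MISS (open row2); precharges=4
Acc 9: bank2 row4 -> MISS (open row4); precharges=5
Acc 10: bank0 row1 -> HIT
Acc 11: bank1 row0 -> MISS (open row0); precharges=6
Acc 12: bank0 row3 -> MISS (open row3); precharges=7
Acc 13: bank0 row4 -> MISS (open row4); precharges=8

Answer: M M M M M H M M M H M M M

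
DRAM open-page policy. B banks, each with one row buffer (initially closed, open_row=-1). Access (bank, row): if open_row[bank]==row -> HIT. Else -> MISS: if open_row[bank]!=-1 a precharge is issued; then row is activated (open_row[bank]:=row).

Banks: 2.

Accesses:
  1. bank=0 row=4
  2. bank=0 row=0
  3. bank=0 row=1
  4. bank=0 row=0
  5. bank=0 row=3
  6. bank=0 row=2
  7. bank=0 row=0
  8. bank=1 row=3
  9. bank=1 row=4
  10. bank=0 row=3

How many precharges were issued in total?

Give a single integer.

Answer: 8

Derivation:
Acc 1: bank0 row4 -> MISS (open row4); precharges=0
Acc 2: bank0 row0 -> MISS (open row0); precharges=1
Acc 3: bank0 row1 -> MISS (open row1); precharges=2
Acc 4: bank0 row0 -> MISS (open row0); precharges=3
Acc 5: bank0 row3 -> MISS (open row3); precharges=4
Acc 6: bank0 row2 -> MISS (open row2); precharges=5
Acc 7: bank0 row0 -> MISS (open row0); precharges=6
Acc 8: bank1 row3 -> MISS (open row3); precharges=6
Acc 9: bank1 row4 -> MISS (open row4); precharges=7
Acc 10: bank0 row3 -> MISS (open row3); precharges=8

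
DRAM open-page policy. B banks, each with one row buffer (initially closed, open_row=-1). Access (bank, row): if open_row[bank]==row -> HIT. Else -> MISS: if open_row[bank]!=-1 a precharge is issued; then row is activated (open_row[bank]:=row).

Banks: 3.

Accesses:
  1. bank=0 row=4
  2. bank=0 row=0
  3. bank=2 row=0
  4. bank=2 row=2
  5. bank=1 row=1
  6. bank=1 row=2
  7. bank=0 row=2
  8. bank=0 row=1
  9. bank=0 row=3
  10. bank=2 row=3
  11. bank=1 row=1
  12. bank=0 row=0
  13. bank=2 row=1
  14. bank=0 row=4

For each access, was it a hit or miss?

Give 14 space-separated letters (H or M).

Answer: M M M M M M M M M M M M M M

Derivation:
Acc 1: bank0 row4 -> MISS (open row4); precharges=0
Acc 2: bank0 row0 -> MISS (open row0); precharges=1
Acc 3: bank2 row0 -> MISS (open row0); precharges=1
Acc 4: bank2 row2 -> MISS (open row2); precharges=2
Acc 5: bank1 row1 -> MISS (open row1); precharges=2
Acc 6: bank1 row2 -> MISS (open row2); precharges=3
Acc 7: bank0 row2 -> MISS (open row2); precharges=4
Acc 8: bank0 row1 -> MISS (open row1); precharges=5
Acc 9: bank0 row3 -> MISS (open row3); precharges=6
Acc 10: bank2 row3 -> MISS (open row3); precharges=7
Acc 11: bank1 row1 -> MISS (open row1); precharges=8
Acc 12: bank0 row0 -> MISS (open row0); precharges=9
Acc 13: bank2 row1 -> MISS (open row1); precharges=10
Acc 14: bank0 row4 -> MISS (open row4); precharges=11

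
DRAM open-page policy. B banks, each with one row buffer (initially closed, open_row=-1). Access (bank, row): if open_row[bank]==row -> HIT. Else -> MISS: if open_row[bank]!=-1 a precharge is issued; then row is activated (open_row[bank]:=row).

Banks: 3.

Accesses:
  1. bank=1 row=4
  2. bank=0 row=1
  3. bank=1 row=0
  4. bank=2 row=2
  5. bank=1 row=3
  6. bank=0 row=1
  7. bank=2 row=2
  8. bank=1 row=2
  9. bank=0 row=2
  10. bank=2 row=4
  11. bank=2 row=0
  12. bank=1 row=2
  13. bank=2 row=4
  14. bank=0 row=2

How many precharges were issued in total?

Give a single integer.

Answer: 7

Derivation:
Acc 1: bank1 row4 -> MISS (open row4); precharges=0
Acc 2: bank0 row1 -> MISS (open row1); precharges=0
Acc 3: bank1 row0 -> MISS (open row0); precharges=1
Acc 4: bank2 row2 -> MISS (open row2); precharges=1
Acc 5: bank1 row3 -> MISS (open row3); precharges=2
Acc 6: bank0 row1 -> HIT
Acc 7: bank2 row2 -> HIT
Acc 8: bank1 row2 -> MISS (open row2); precharges=3
Acc 9: bank0 row2 -> MISS (open row2); precharges=4
Acc 10: bank2 row4 -> MISS (open row4); precharges=5
Acc 11: bank2 row0 -> MISS (open row0); precharges=6
Acc 12: bank1 row2 -> HIT
Acc 13: bank2 row4 -> MISS (open row4); precharges=7
Acc 14: bank0 row2 -> HIT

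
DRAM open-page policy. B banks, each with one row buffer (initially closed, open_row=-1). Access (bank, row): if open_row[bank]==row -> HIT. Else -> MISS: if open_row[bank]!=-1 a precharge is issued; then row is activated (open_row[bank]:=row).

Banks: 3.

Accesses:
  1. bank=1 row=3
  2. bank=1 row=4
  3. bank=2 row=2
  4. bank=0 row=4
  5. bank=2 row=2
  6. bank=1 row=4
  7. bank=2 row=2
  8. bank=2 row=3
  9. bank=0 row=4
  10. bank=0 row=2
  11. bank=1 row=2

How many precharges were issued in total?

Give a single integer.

Acc 1: bank1 row3 -> MISS (open row3); precharges=0
Acc 2: bank1 row4 -> MISS (open row4); precharges=1
Acc 3: bank2 row2 -> MISS (open row2); precharges=1
Acc 4: bank0 row4 -> MISS (open row4); precharges=1
Acc 5: bank2 row2 -> HIT
Acc 6: bank1 row4 -> HIT
Acc 7: bank2 row2 -> HIT
Acc 8: bank2 row3 -> MISS (open row3); precharges=2
Acc 9: bank0 row4 -> HIT
Acc 10: bank0 row2 -> MISS (open row2); precharges=3
Acc 11: bank1 row2 -> MISS (open row2); precharges=4

Answer: 4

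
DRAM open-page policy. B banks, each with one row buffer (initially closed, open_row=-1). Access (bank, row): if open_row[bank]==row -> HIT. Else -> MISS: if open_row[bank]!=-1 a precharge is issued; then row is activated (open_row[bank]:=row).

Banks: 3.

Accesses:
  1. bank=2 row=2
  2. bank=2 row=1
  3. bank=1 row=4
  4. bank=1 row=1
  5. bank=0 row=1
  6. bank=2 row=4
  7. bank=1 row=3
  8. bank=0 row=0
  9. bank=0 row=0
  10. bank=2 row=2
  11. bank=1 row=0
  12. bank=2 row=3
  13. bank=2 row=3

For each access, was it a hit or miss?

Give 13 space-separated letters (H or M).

Answer: M M M M M M M M H M M M H

Derivation:
Acc 1: bank2 row2 -> MISS (open row2); precharges=0
Acc 2: bank2 row1 -> MISS (open row1); precharges=1
Acc 3: bank1 row4 -> MISS (open row4); precharges=1
Acc 4: bank1 row1 -> MISS (open row1); precharges=2
Acc 5: bank0 row1 -> MISS (open row1); precharges=2
Acc 6: bank2 row4 -> MISS (open row4); precharges=3
Acc 7: bank1 row3 -> MISS (open row3); precharges=4
Acc 8: bank0 row0 -> MISS (open row0); precharges=5
Acc 9: bank0 row0 -> HIT
Acc 10: bank2 row2 -> MISS (open row2); precharges=6
Acc 11: bank1 row0 -> MISS (open row0); precharges=7
Acc 12: bank2 row3 -> MISS (open row3); precharges=8
Acc 13: bank2 row3 -> HIT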